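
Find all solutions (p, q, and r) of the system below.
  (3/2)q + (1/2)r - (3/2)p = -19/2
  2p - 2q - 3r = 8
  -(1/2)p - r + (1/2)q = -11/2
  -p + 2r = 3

p = 1, q = -6, r = 2

Row-reduce the augmented matrix:
R1 ← R1 / (-3/2).
R2 ← R2 − 2·R1.
R3 ← R3 + 1/2·R1.
R4 ← R4 + 1·R1.
Swap R2 and R4.
R2 ← R2 / (-1).
R1 ← R1 + 1·R2.
R3 ← R3 / (-7/6).
R1 ← R1 + 2·R3.
R2 ← R2 + 5/3·R3.
R4 ← R4 + 7/3·R3.
R4 reduces to 0 = 0, so the extra equation is consistent.
Reading off the reduced rows gives p = 1, q = -6, r = 2.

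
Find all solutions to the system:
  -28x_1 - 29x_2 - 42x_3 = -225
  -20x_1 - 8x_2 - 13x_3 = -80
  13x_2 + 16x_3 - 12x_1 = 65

infinitely many solutions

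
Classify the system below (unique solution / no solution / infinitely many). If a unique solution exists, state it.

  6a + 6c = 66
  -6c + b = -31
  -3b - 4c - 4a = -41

a = 6, b = -1, c = 5

Row-reduce the augmented matrix:
R1 ← R1 / (6).
R3 ← R3 + 4·R1.
R3 ← R3 + 3·R2.
R3 ← R3 / (-18).
R1 ← R1 − 1·R3.
R2 ← R2 + 6·R3.
Reading off the reduced rows gives a = 6, b = -1, c = 5.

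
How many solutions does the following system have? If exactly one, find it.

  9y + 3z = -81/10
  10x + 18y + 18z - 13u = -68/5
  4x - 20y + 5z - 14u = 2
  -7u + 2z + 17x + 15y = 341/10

Row-reduce the augmented matrix:
Swap R1 and R2.
R1 ← R1 / (10).
R3 ← R3 − 4·R1.
R4 ← R4 − 17·R1.
R2 ← R2 / (9).
R1 ← R1 − 9/5·R2.
R3 ← R3 + 136/5·R2.
R4 ← R4 + 78/5·R2.
R3 ← R3 / (103/15).
R1 ← R1 − 6/5·R3.
R2 ← R2 − 1/3·R3.
R4 ← R4 + 117/5·R3.
R4 ← R4 / (-3067/206).
R1 ← R1 − 49/206·R4.
R2 ← R2 − 44/103·R4.
R3 ← R3 + 132/103·R4.
Reading off the reduced rows gives x = 3, y = -1/2, z = -6/5, u = 1.

x = 3, y = -1/2, z = -6/5, u = 1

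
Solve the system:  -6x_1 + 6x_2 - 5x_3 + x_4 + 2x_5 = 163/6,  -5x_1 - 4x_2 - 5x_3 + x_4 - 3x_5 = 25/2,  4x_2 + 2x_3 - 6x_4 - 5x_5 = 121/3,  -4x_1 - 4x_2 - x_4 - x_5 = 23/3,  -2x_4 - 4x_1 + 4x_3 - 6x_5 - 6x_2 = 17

x_1 = -3, x_2 = 5/2, x_3 = -1/2, x_4 = -3, x_5 = -8/3

Row-reduce the augmented matrix:
R1 ← R1 / (-6).
R2 ← R2 + 5·R1.
R4 ← R4 + 4·R1.
R5 ← R5 + 4·R1.
R2 ← R2 / (-9).
R1 ← R1 + 1·R2.
R3 ← R3 − 4·R2.
R4 ← R4 + 8·R2.
R5 ← R5 + 10·R2.
R3 ← R3 / (44/27).
R1 ← R1 − 25/27·R3.
R2 ← R2 − 5/54·R3.
R4 ← R4 − 110/27·R3.
R5 ← R5 − 223/27·R3.
R4 ← R4 / (13).
R1 ← R1 − 35/11·R4.
R2 ← R2 − 7/22·R4.
R3 ← R3 + 40/11·R4.
R5 ← R5 − 299/11·R4.
R5 ← R5 / (-311/44).
R1 ← R1 + 25/44·R5.
R2 ← R2 − 39/88·R5.
R3 ← R3 − 49/44·R5.
R4 ← R4 − 3/2·R5.
Reading off the reduced rows gives x_1 = -3, x_2 = 5/2, x_3 = -1/2, x_4 = -3, x_5 = -8/3.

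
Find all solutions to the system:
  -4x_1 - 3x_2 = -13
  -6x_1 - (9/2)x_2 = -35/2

no solution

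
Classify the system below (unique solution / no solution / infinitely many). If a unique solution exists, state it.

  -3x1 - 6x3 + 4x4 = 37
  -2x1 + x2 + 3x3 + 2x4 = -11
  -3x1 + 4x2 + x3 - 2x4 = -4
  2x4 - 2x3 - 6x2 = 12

Row-reduce the augmented matrix:
R1 ← R1 / (-3).
R2 ← R2 + 2·R1.
R3 ← R3 + 3·R1.
R3 ← R3 − 4·R2.
R4 ← R4 + 6·R2.
R3 ← R3 / (-21).
R1 ← R1 − 2·R3.
R2 ← R2 − 7·R3.
R4 ← R4 − 40·R3.
R4 ← R4 / (-526/63).
R1 ← R1 + 104/63·R4.
R2 ← R2 + 16/9·R4.
R3 ← R3 − 10/63·R4.
Reading off the reduced rows gives x1 = -1, x2 = 0, x3 = -5, x4 = 1.

x1 = -1, x2 = 0, x3 = -5, x4 = 1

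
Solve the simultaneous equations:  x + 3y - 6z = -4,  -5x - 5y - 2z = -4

infinitely many solutions

Row-reduce:
R2 ← R2 + 5·R1.
R2 ← R2 / (10).
R1 ← R1 − 3·R2.
Rank is 2 with 3 unknowns, leaving z free.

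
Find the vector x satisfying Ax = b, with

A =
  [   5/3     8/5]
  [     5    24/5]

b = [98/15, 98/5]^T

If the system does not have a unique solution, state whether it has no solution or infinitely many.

Row-reduce:
R1 ← R1 / (5/3).
R2 ← R2 − 5·R1.
Rank is 1 with 2 unknowns, leaving x_2 free.

infinitely many solutions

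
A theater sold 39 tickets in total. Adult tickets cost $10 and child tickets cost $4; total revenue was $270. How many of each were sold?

Let a = adult tickets, c = child tickets.
  a + c = 39
  10a + 4c = 270
From equation 1: a = 39 − c.
Substitute into equation 2 and solve: c = 20.
Then a = 19.

adult tickets: 19, child tickets: 20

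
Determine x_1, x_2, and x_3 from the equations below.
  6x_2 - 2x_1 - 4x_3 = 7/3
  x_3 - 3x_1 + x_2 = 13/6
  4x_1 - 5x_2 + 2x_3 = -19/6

x_1 = 1, x_2 = 5/2, x_3 = 8/3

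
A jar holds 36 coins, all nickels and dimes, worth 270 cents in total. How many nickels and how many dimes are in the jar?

Let n = nickels, d = dimes.
  n + d = 36
  5n + 10d = 270
Row-reduce the augmented matrix:
R2 ← R2 − 5·R1.
R2 ← R2 / (5).
R1 ← R1 − 1·R2.
Reading off the reduced rows gives n = 18, d = 18.

nickels: 18, dimes: 18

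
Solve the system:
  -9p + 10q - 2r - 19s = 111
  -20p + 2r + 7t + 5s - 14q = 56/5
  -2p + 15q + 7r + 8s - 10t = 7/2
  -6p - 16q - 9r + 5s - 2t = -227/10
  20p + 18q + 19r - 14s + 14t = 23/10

Row-reduce the augmented matrix:
R1 ← R1 / (-9).
R2 ← R2 + 20·R1.
R3 ← R3 + 2·R1.
R4 ← R4 + 6·R1.
R5 ← R5 − 20·R1.
R2 ← R2 / (-326/9).
R1 ← R1 + 10/9·R2.
R3 ← R3 − 115/9·R2.
R4 ← R4 + 68/3·R2.
R5 ← R5 − 362/9·R2.
R3 ← R3 / (1584/163).
R1 ← R1 − 4/163·R3.
R2 ← R2 + 29/163·R3.
R4 ← R4 + 1907/163·R3.
R5 ← R5 − 3539/163·R3.
R4 ← R4 / (72503/3168).
R1 ← R1 − 467/792·R4.
R2 ← R2 + 2455/3168·R4.
R3 ← R3 − 9415/3168·R4.
R5 ← R5 + 216407/3168·R4.
R5 ← R5 / (-544281/72503).
R1 ← R1 − 14665/72503·R5.
R2 ← R2 + 61929/72503·R5.
R3 ← R3 − 89245/72503·R5.
R4 ← R4 + 48935/72503·R5.
Reading off the reduced rows gives p = -3, q = 12/5, r = -3/2, s = -3, t = 2/5.

p = -3, q = 12/5, r = -3/2, s = -3, t = 2/5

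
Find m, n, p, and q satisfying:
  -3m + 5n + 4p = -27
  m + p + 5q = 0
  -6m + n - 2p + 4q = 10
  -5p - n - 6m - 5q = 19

m = 1, n = 0, p = -6, q = 1

Row-reduce the augmented matrix:
R1 ← R1 / (-3).
R2 ← R2 − 1·R1.
R3 ← R3 + 6·R1.
R4 ← R4 + 6·R1.
R2 ← R2 / (5/3).
R1 ← R1 + 5/3·R2.
R3 ← R3 + 9·R2.
R4 ← R4 + 11·R2.
R3 ← R3 / (13/5).
R1 ← R1 − 1·R3.
R2 ← R2 − 7/5·R3.
R4 ← R4 − 12/5·R3.
R4 ← R4 / (-8/13).
R1 ← R1 + 90/13·R4.
R2 ← R2 + 178/13·R4.
R3 ← R3 − 155/13·R4.
Reading off the reduced rows gives m = 1, n = 0, p = -6, q = 1.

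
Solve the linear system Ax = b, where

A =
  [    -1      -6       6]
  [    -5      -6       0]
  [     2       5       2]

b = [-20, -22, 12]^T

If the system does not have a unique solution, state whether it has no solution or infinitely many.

x_1 = 2, x_2 = 2, x_3 = -1

Row-reduce the augmented matrix:
R1 ← R1 / (-1).
R2 ← R2 + 5·R1.
R3 ← R3 − 2·R1.
R2 ← R2 / (24).
R1 ← R1 − 6·R2.
R3 ← R3 + 7·R2.
R3 ← R3 / (21/4).
R1 ← R1 − 3/2·R3.
R2 ← R2 + 5/4·R3.
Reading off the reduced rows gives x_1 = 2, x_2 = 2, x_3 = -1.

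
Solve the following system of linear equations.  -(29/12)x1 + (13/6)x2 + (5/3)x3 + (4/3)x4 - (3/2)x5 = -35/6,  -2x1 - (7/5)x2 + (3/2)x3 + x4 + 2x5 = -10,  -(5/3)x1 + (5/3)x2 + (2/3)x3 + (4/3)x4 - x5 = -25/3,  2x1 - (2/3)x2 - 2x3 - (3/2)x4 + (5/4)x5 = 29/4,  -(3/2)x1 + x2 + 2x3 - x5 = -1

no solution

Row-reduce:
R1 ← R1 / (-29/12).
R2 ← R2 + 2·R1.
R3 ← R3 + 5/3·R1.
R4 ← R4 − 2·R1.
R5 ← R5 + 3/2·R1.
R2 ← R2 / (-463/145).
R1 ← R1 + 26/29·R2.
R3 ← R3 − 5/29·R2.
R4 ← R4 − 98/87·R2.
R5 ← R5 + 10/29·R2.
R3 ← R3 / (-441/926).
R1 ← R1 + 335/463·R3.
R2 ← R2 + 35/926·R3.
R4 ← R4 + 803/1389·R3.
R5 ← R5 − 441/463·R3.
R4 ← R4 / (-13/14).
R1 ← R1 + 8/7·R4.
R3 ← R3 + 6/7·R4.
Row 5 reduces to 0 = -6, a contradiction. The system is inconsistent.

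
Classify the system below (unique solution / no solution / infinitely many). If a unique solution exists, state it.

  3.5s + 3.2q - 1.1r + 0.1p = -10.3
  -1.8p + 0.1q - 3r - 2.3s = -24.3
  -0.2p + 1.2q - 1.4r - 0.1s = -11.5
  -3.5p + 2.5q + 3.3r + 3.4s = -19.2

p = 6, q = -6, r = 2, s = 3

Row-reduce the augmented matrix:
R1 ← R1 / (1/10).
R2 ← R2 + 9/5·R1.
R3 ← R3 + 1/5·R1.
R4 ← R4 + 7/2·R1.
R2 ← R2 / (577/10).
R1 ← R1 − 32·R2.
R3 ← R3 − 38/5·R2.
R4 ← R4 − 229/2·R2.
R3 ← R3 / (-1722/2885).
R1 ← R1 − 949/577·R3.
R2 ← R2 + 228/577·R3.
R4 ← R4 − 28978/2885·R3.
R4 ← R4 / (-111779/8610).
R1 ← R1 + 5791/3444·R4.
R2 ← R2 − 510/287·R4.
R3 ← R3 − 6319/3444·R4.
Reading off the reduced rows gives p = 6, q = -6, r = 2, s = 3.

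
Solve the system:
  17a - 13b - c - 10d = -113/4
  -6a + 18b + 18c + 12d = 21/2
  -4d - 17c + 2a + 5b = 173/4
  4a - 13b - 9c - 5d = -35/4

a = 1, b = 7/4, c = -5/2, d = 5/2

Row-reduce the augmented matrix:
R1 ← R1 / (17).
R2 ← R2 + 6·R1.
R3 ← R3 − 2·R1.
R4 ← R4 − 4·R1.
R2 ← R2 / (228/17).
R1 ← R1 + 13/17·R2.
R3 ← R3 − 111/17·R2.
R4 ← R4 + 169/17·R2.
R3 ← R3 / (-484/19).
R1 ← R1 − 18/19·R3.
R2 ← R2 − 25/19·R3.
R4 ← R4 − 82/19·R3.
R4 ← R4 / (27/11).
R1 ← R1 + 4/11·R4.
R2 ← R2 − 3/11·R4.
R3 ← R3 − 3/11·R4.
Reading off the reduced rows gives a = 1, b = 7/4, c = -5/2, d = 5/2.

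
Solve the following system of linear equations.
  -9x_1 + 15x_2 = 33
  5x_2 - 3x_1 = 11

Row-reduce:
R1 ← R1 / (-9).
R2 ← R2 + 3·R1.
Rank is 1 with 2 unknowns, leaving x_2 free.

infinitely many solutions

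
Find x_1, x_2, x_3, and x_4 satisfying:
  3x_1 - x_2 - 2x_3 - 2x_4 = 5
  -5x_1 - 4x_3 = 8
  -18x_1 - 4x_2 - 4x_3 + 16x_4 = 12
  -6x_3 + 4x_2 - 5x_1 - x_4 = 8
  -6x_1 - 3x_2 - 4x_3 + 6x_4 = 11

Row-reduce the augmented matrix:
R1 ← R1 / (3).
R2 ← R2 + 5·R1.
R3 ← R3 + 18·R1.
R4 ← R4 + 5·R1.
R5 ← R5 + 6·R1.
R2 ← R2 / (-5/3).
R1 ← R1 + 1/3·R2.
R3 ← R3 + 10·R2.
R4 ← R4 − 7/3·R2.
R5 ← R5 + 5·R2.
R3 ← R3 / (28).
R1 ← R1 − 4/5·R3.
R2 ← R2 − 22/5·R3.
R4 ← R4 + 98/5·R3.
R5 ← R5 − 14·R3.
R4 ← R4 / (39/5).
R1 ← R1 + 24/35·R4.
R2 ← R2 + 62/35·R4.
R3 ← R3 − 6/7·R4.
R5 reduces to 0 = 0, so the extra equation is consistent.
Reading off the reduced rows gives x_1 = 0, x_2 = -1, x_3 = -2, x_4 = 0.

x_1 = 0, x_2 = -1, x_3 = -2, x_4 = 0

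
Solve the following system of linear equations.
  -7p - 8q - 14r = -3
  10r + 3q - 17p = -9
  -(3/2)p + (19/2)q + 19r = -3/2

infinitely many solutions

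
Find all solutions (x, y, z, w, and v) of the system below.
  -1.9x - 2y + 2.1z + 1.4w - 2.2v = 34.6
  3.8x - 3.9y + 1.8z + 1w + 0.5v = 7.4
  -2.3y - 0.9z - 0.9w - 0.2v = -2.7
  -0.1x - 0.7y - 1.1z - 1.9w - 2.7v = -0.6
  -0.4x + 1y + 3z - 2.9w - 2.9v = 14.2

x = -3, y = -2, z = 5, w = 4, v = -4

Row-reduce the augmented matrix:
R1 ← R1 / (-19/10).
R2 ← R2 − 19/5·R1.
R4 ← R4 + 1/10·R1.
R5 ← R5 + 2/5·R1.
R2 ← R2 / (-79/10).
R1 ← R1 − 20/19·R2.
R3 ← R3 + 23/10·R2.
R4 ← R4 + 113/190·R2.
R5 ← R5 − 27/19·R2.
R3 ← R3 / (-2091/790).
R1 ← R1 + 459/1501·R3.
R2 ← R2 + 60/79·R3.
R4 ← R4 + 2495/1501·R3.
R5 ← R5 − 27297/7505·R3.
R4 ← R4 / (-397201/397290).
R1 ← R1 − 1/779·R4.
R2 ← R2 − 66/697·R4.
R3 ← R3 − 1585/2091·R4.
R5 ← R5 + 697669/132430·R4.
R5 ← R5 / (7554049/567430).
R1 ← R1 − 209115/397201·R5.
R2 ← R2 + 18803/397201·R5.
R3 ← R3 + 3177/1253·R5.
R4 ← R4 − 1143428/397201·R5.
Reading off the reduced rows gives x = -3, y = -2, z = 5, w = 4, v = -4.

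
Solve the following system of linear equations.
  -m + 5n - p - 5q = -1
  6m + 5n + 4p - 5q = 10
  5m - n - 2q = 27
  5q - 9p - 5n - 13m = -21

Row-reduce:
R1 ← R1 / (-1).
R2 ← R2 − 6·R1.
R3 ← R3 − 5·R1.
R4 ← R4 + 13·R1.
R2 ← R2 / (35).
R1 ← R1 + 5·R2.
R3 ← R3 − 24·R2.
R4 ← R4 + 70·R2.
R3 ← R3 / (-127/35).
R1 ← R1 − 5/7·R3.
R2 ← R2 + 2/35·R3.
Rank is 3 with 4 unknowns, leaving q free.

infinitely many solutions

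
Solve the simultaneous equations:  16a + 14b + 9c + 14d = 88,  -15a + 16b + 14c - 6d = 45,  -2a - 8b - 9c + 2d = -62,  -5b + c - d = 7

a = 3, b = 0, c = 6, d = -1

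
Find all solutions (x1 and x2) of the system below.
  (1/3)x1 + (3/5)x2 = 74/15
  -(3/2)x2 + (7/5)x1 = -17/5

Row-reduce the augmented matrix:
R1 ← R1 / (1/3).
R2 ← R2 − 7/5·R1.
R2 ← R2 / (-201/50).
R1 ← R1 − 9/5·R2.
Reading off the reduced rows gives x1 = 4, x2 = 6.

x1 = 4, x2 = 6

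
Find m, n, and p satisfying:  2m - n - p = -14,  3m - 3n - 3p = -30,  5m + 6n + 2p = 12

Row-reduce the augmented matrix:
R1 ← R1 / (2).
R2 ← R2 − 3·R1.
R3 ← R3 − 5·R1.
R2 ← R2 / (-3/2).
R1 ← R1 + 1/2·R2.
R3 ← R3 − 17/2·R2.
R3 ← R3 / (-4).
R2 ← R2 − 1·R3.
Reading off the reduced rows gives m = -4, n = 5, p = 1.

m = -4, n = 5, p = 1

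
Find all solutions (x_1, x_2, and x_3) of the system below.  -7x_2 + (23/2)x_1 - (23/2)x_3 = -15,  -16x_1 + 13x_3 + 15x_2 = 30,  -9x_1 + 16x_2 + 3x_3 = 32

no solution

Row-reduce:
R1 ← R1 / (23/2).
R2 ← R2 + 16·R1.
R3 ← R3 + 9·R1.
R2 ← R2 / (121/23).
R1 ← R1 + 14/23·R2.
R3 ← R3 − 242/23·R2.
Row 3 reduces to 0 = 2, a contradiction. The system is inconsistent.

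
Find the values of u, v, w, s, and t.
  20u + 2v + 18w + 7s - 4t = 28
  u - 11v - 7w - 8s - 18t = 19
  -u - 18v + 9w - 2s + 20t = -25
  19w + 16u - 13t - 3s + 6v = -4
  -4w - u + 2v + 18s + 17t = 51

u = -2, v = -2, w = 1, s = 6, t = -3

Row-reduce the augmented matrix:
R1 ← R1 / (20).
R2 ← R2 − 1·R1.
R3 ← R3 + 1·R1.
R4 ← R4 − 16·R1.
R5 ← R5 + 1·R1.
R2 ← R2 / (-111/10).
R1 ← R1 − 1/10·R2.
R3 ← R3 + 179/10·R2.
R4 ← R4 − 22/5·R2.
R5 ← R5 − 21/10·R2.
R3 ← R3 / (2513/111).
R1 ← R1 − 92/111·R3.
R2 ← R2 − 79/111·R3.
R4 ← R4 − 163/111·R3.
R5 ← R5 + 170/37·R3.
R4 ← R4 / (-63711/5026).
R1 ← R1 + 793/5026·R4.
R2 ← R2 − 957/2513·R4.
R3 ← R3 − 2623/5026·R4.
R5 ← R5 − 96339/5026·R4.
R5 ← R5 / (-49336/7079).
R1 ← R1 + 13359/7079·R5.
R2 ← R2 + 3696/7079·R5.
R3 ← R3 − 9337/7079·R5.
R4 ← R4 − 11170/7079·R5.
Reading off the reduced rows gives u = -2, v = -2, w = 1, s = 6, t = -3.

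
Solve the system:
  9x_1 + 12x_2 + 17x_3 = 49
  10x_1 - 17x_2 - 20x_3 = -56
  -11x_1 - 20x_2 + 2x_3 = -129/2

x_1 = 1/2, x_2 = 3, x_3 = 1/2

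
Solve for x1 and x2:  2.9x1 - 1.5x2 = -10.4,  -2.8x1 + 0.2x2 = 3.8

x1 = -1, x2 = 5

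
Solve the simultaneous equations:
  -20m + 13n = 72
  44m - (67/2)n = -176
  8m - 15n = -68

no solution

Row-reduce:
R1 ← R1 / (-20).
R2 ← R2 − 44·R1.
R3 ← R3 − 8·R1.
R2 ← R2 / (-49/10).
R1 ← R1 + 13/20·R2.
R3 ← R3 + 49/5·R2.
Row 3 reduces to 0 = -4, a contradiction. The system is inconsistent.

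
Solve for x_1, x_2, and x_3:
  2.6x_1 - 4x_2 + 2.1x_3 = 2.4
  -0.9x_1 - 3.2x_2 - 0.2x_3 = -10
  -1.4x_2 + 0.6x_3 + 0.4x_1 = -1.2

x_1 = 4, x_2 = 2, x_3 = 0

Row-reduce the augmented matrix:
R1 ← R1 / (13/5).
R2 ← R2 + 9/10·R1.
R3 ← R3 − 2/5·R1.
R2 ← R2 / (-298/65).
R1 ← R1 + 20/13·R2.
R3 ← R3 + 51/65·R2.
R3 ← R3 / (1113/5960).
R1 ← R1 − 94/149·R3.
R2 ← R2 + 137/1192·R3.
Reading off the reduced rows gives x_1 = 4, x_2 = 2, x_3 = 0.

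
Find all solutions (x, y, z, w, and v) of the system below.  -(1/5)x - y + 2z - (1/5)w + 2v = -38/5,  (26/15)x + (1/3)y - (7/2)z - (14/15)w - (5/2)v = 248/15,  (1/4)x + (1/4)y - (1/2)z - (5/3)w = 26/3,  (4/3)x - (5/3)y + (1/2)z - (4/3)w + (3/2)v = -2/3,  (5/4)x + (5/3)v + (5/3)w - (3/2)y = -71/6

Row-reduce:
R1 ← R1 / (-1/5).
R2 ← R2 − 26/15·R1.
R3 ← R3 − 1/4·R1.
R4 ← R4 − 4/3·R1.
R5 ← R5 − 5/4·R1.
R2 ← R2 / (-25/3).
R1 ← R1 − 5·R2.
R3 ← R3 + 1·R2.
R4 ← R4 + 25/3·R2.
R5 ← R5 + 31/4·R2.
R3 ← R3 / (17/50).
R1 ← R1 + 17/10·R3.
R2 ← R2 + 83/50·R3.
R5 ← R5 + 73/200·R3.
Swap R4 and R5.
R4 ← R4 / (965/816).
R1 ← R1 + 103/12·R4.
R2 ← R2 + 1525/204·R4.
R3 ← R3 + 479/102·R4.
Row 5 reduces to 0 = -2, a contradiction. The system is inconsistent.

no solution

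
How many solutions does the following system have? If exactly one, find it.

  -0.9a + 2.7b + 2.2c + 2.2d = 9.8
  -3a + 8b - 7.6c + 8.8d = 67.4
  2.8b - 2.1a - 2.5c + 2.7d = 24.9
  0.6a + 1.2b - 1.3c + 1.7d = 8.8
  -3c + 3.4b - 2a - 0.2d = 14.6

Row-reduce the augmented matrix:
R1 ← R1 / (-9/10).
R2 ← R2 + 3·R1.
R3 ← R3 + 21/10·R1.
R4 ← R4 − 3/5·R1.
R5 ← R5 + 2·R1.
R2 ← R2 / (-1).
R1 ← R1 + 3·R2.
R3 ← R3 + 7/2·R2.
R4 ← R4 − 3·R2.
R5 ← R5 + 13/5·R2.
R3 ← R3 / (1339/30).
R1 ← R1 − 1906/45·R3.
R2 ← R2 − 224/15·R3.
R4 ← R4 + 1339/30·R3.
R5 ← R5 − 6961/225·R3.
Swap R4 and R5.
R4 ← R4 / (-24486/6695).
R1 ← R1 − 450/1339·R4.
R2 ← R2 − 1426/1339·R4.
R3 ← R3 + 227/1339·R4.
R5 reduces to 0 = 0, so the extra equation is consistent.
Reading off the reduced rows gives a = -3, b = 1, c = -2, d = 4.

a = -3, b = 1, c = -2, d = 4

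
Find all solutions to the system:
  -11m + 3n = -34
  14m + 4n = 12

Row-reduce the augmented matrix:
R1 ← R1 / (-11).
R2 ← R2 − 14·R1.
R2 ← R2 / (86/11).
R1 ← R1 + 3/11·R2.
Reading off the reduced rows gives m = 2, n = -4.

m = 2, n = -4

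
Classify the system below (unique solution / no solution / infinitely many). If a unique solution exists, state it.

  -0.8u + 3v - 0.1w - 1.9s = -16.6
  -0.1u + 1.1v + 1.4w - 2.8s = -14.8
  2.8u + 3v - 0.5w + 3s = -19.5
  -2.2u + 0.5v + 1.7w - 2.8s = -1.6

Row-reduce the augmented matrix:
R1 ← R1 / (-4/5).
R2 ← R2 + 1/10·R1.
R3 ← R3 − 14/5·R1.
R4 ← R4 + 11/5·R1.
R2 ← R2 / (29/40).
R1 ← R1 + 15/4·R2.
R3 ← R3 − 27/2·R2.
R4 ← R4 + 31/4·R2.
R3 ← R3 / (-3937/145).
R1 ← R1 − 431/58·R3.
R2 ← R2 − 113/58·R3.
R4 ← R4 − 9903/580·R3.
R4 ← R4 / (431967/157480).
R1 ← R1 − 18595/15748·R4.
R2 ← R2 + 5867/15748·R4.
R3 ← R3 + 12779/7874·R4.
Reading off the reduced rows gives u = -5, v = -5, w = -1, s = 3.

u = -5, v = -5, w = -1, s = 3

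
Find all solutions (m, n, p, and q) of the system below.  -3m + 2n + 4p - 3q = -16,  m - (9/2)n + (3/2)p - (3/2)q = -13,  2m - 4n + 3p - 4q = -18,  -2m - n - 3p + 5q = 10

infinitely many solutions

Row-reduce:
R1 ← R1 / (-3).
R2 ← R2 − 1·R1.
R3 ← R3 − 2·R1.
R4 ← R4 + 2·R1.
R2 ← R2 / (-23/6).
R1 ← R1 + 2/3·R2.
R3 ← R3 + 8/3·R2.
R4 ← R4 + 7/3·R2.
R3 ← R3 / (85/23).
R1 ← R1 + 42/23·R3.
R2 ← R2 + 17/23·R3.
R4 ← R4 + 170/23·R3.
Rank is 3 with 4 unknowns, leaving q free.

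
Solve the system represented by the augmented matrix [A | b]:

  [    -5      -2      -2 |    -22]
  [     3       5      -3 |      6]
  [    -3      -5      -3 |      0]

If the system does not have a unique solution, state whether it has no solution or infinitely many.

x_1 = 6, x_2 = -3, x_3 = -1

Row-reduce the augmented matrix:
R1 ← R1 / (-5).
R2 ← R2 − 3·R1.
R3 ← R3 + 3·R1.
R2 ← R2 / (19/5).
R1 ← R1 − 2/5·R2.
R3 ← R3 + 19/5·R2.
R3 ← R3 / (-6).
R1 ← R1 − 16/19·R3.
R2 ← R2 + 21/19·R3.
Reading off the reduced rows gives x_1 = 6, x_2 = -3, x_3 = -1.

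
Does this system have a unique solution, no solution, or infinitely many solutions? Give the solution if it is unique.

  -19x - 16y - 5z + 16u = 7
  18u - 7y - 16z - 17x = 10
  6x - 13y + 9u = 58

Row-reduce:
R1 ← R1 / (-19).
R2 ← R2 + 17·R1.
R3 ← R3 − 6·R1.
R2 ← R2 / (139/19).
R1 ← R1 − 16/19·R2.
R3 ← R3 + 343/19·R2.
R3 ← R3 / (-4173/139).
R1 ← R1 − 221/139·R3.
R2 ← R2 + 219/139·R3.
Rank is 3 with 4 unknowns, leaving u free.

infinitely many solutions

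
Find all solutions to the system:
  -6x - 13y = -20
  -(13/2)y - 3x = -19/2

no solution

Row-reduce:
R1 ← R1 / (-6).
R2 ← R2 + 3·R1.
Row 2 reduces to 0 = 1/2, a contradiction. The system is inconsistent.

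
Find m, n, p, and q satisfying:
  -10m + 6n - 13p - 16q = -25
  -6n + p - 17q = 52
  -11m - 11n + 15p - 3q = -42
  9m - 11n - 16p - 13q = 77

m = 6, n = 0, p = 1, q = -3

Row-reduce the augmented matrix:
R1 ← R1 / (-10).
R3 ← R3 + 11·R1.
R4 ← R4 − 9·R1.
R2 ← R2 / (-6).
R1 ← R1 + 3/5·R2.
R3 ← R3 + 88/5·R2.
R4 ← R4 + 28/5·R2.
R3 ← R3 / (791/30).
R1 ← R1 − 6/5·R3.
R2 ← R2 + 1/6·R3.
R4 ← R4 + 859/30·R3.
R4 ← R4 / (46254/791).
R1 ← R1 − 579/1582·R4.
R2 ← R2 − 5127/1582·R4.
R3 ← R3 − 1934/791·R4.
Reading off the reduced rows gives m = 6, n = 0, p = 1, q = -3.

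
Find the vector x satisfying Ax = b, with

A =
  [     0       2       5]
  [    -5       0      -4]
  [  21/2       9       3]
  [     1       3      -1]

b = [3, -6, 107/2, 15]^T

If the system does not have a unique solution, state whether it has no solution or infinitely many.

no solution

Row-reduce:
Swap R1 and R2.
R1 ← R1 / (-5).
R3 ← R3 − 21/2·R1.
R4 ← R4 − 1·R1.
R2 ← R2 / (2).
R3 ← R3 − 9·R2.
R4 ← R4 − 3·R2.
R3 ← R3 / (-279/10).
R1 ← R1 − 4/5·R3.
R2 ← R2 − 5/2·R3.
R4 ← R4 + 93/10·R3.
Row 4 reduces to 0 = 1/6, a contradiction. The system is inconsistent.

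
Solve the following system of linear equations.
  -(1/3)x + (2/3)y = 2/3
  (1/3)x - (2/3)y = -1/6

no solution

Row-reduce:
R1 ← R1 / (-1/3).
R2 ← R2 − 1/3·R1.
Row 2 reduces to 0 = 1/2, a contradiction. The system is inconsistent.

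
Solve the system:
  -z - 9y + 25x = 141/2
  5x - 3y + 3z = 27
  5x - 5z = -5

no solution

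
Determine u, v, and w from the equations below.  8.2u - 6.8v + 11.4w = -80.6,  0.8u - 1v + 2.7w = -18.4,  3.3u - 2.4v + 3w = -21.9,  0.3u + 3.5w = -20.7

Row-reduce the augmented matrix:
R1 ← R1 / (41/5).
R2 ← R2 − 4/5·R1.
R3 ← R3 − 33/10·R1.
R4 ← R4 − 3/10·R1.
R2 ← R2 / (-69/205).
R1 ← R1 + 34/41·R2.
R3 ← R3 − 69/205·R2.
R4 ← R4 − 51/205·R2.
Swap R3 and R4.
R3 ← R3 / (979/230).
R1 ← R1 + 58/23·R3.
R2 ← R2 + 217/46·R3.
R4 reduces to 0 = 0, so the extra equation is consistent.
Reading off the reduced rows gives u = 1, v = 3, w = -6.

u = 1, v = 3, w = -6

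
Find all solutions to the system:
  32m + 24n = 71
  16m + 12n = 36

no solution

Row-reduce:
R1 ← R1 / (32).
R2 ← R2 − 16·R1.
Row 2 reduces to 0 = 1/2, a contradiction. The system is inconsistent.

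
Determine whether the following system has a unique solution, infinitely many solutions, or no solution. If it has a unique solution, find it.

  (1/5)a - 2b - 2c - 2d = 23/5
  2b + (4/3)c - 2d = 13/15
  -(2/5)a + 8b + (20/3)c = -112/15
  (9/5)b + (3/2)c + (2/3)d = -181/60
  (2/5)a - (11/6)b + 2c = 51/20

Row-reduce the augmented matrix:
R1 ← R1 / (1/5).
R3 ← R3 + 2/5·R1.
R5 ← R5 − 2/5·R1.
R2 ← R2 / (2).
R1 ← R1 + 10·R2.
R3 ← R3 − 4·R2.
R4 ← R4 − 9/5·R2.
R5 ← R5 − 13/6·R2.
Swap R3 and R4.
R3 ← R3 / (3/10).
R1 ← R1 + 10/3·R3.
R2 ← R2 − 2/3·R3.
R5 ← R5 − 41/9·R3.
Swap R4 and R5.
R4 ← R4 / (-5069/162).
R1 ← R1 − 200/27·R4.
R2 ← R2 + 175/27·R4.
R3 ← R3 − 74/9·R4.
R5 reduces to 0 = 0, so the extra equation is consistent.
Reading off the reduced rows gives a = -3, b = -3/2, c = 1/2, d = -8/5.

a = -3, b = -3/2, c = 1/2, d = -8/5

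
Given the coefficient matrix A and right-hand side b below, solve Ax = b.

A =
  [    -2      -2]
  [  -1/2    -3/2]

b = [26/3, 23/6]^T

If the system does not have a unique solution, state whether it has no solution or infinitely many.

Row-reduce the augmented matrix:
R1 ← R1 / (-2).
R2 ← R2 + 1/2·R1.
R2 ← R2 / (-1).
R1 ← R1 − 1·R2.
Reading off the reduced rows gives x_1 = -8/3, x_2 = -5/3.

x_1 = -8/3, x_2 = -5/3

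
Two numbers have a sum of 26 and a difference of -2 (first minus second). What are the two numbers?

first number: 12, second number: 14

Let x = first number, y = second number.
  x + y = 26
  x - y = -2
Row-reduce the augmented matrix:
R2 ← R2 − 1·R1.
R2 ← R2 / (-2).
R1 ← R1 − 1·R2.
Reading off the reduced rows gives x = 12, y = 14.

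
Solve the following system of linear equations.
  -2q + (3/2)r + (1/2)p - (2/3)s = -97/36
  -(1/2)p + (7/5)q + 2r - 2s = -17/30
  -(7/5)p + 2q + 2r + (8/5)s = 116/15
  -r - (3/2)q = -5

p = 3, q = 7/3, r = 3/2, s = 8/3

Row-reduce the augmented matrix:
R1 ← R1 / (1/2).
R2 ← R2 + 1/2·R1.
R3 ← R3 + 7/5·R1.
R2 ← R2 / (-3/5).
R1 ← R1 + 4·R2.
R3 ← R3 + 18/5·R2.
R4 ← R4 + 3/2·R2.
R3 ← R3 / (-74/5).
R1 ← R1 + 61/3·R3.
R2 ← R2 + 35/6·R3.
R4 ← R4 + 39/4·R3.
R4 ← R4 / (-821/222).
R1 ← R1 + 574/111·R4.
R2 ← R2 + 65/37·R4.
R3 ← R3 + 118/111·R4.
Reading off the reduced rows gives p = 3, q = 7/3, r = 3/2, s = 8/3.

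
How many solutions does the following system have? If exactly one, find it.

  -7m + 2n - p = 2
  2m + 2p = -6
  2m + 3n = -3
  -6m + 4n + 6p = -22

no solution

Row-reduce:
R1 ← R1 / (-7).
R2 ← R2 − 2·R1.
R3 ← R3 − 2·R1.
R4 ← R4 + 6·R1.
R2 ← R2 / (4/7).
R1 ← R1 + 2/7·R2.
R3 ← R3 − 25/7·R2.
R4 ← R4 − 16/7·R2.
R3 ← R3 / (-11).
R1 ← R1 − 1·R3.
R2 ← R2 − 3·R3.
Row 4 reduces to 0 = -2, a contradiction. The system is inconsistent.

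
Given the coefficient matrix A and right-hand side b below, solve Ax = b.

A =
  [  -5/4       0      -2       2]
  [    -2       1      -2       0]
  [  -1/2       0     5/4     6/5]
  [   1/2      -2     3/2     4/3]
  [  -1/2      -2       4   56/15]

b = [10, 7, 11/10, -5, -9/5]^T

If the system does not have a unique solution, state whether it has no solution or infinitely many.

no solution

Row-reduce:
R1 ← R1 / (-5/4).
R2 ← R2 + 2·R1.
R3 ← R3 + 1/2·R1.
R4 ← R4 − 1/2·R1.
R5 ← R5 + 1/2·R1.
R4 ← R4 + 2·R2.
R5 ← R5 + 2·R2.
R3 ← R3 / (41/20).
R1 ← R1 − 8/5·R3.
R2 ← R2 − 6/5·R3.
R4 ← R4 − 31/10·R3.
R5 ← R5 − 36/5·R3.
R4 ← R4 / (-2996/615).
R1 ← R1 + 392/205·R4.
R2 ← R2 + 704/205·R4.
R3 ← R3 − 8/41·R4.
R5 ← R5 + 2996/615·R4.
Row 5 reduces to 0 = 1, a contradiction. The system is inconsistent.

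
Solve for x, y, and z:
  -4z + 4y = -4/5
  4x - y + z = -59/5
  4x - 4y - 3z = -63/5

x = -3, y = 0, z = 1/5

Row-reduce the augmented matrix:
Swap R1 and R2.
R1 ← R1 / (4).
R3 ← R3 − 4·R1.
R2 ← R2 / (4).
R1 ← R1 + 1/4·R2.
R3 ← R3 + 3·R2.
R3 ← R3 / (-7).
R2 ← R2 + 1·R3.
Reading off the reduced rows gives x = -3, y = 0, z = 1/5.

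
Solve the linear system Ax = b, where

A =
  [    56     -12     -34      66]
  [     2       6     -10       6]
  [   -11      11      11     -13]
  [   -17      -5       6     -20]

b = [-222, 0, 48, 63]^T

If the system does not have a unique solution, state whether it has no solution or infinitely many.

Row-reduce:
R1 ← R1 / (56).
R2 ← R2 − 2·R1.
R3 ← R3 + 11·R1.
R4 ← R4 + 17·R1.
R2 ← R2 / (45/7).
R1 ← R1 + 3/14·R2.
R3 ← R3 − 121/14·R2.
R4 ← R4 + 121/14·R2.
R3 ← R3 / (242/15).
R1 ← R1 + 9/10·R3.
R2 ← R2 + 41/30·R3.
R4 ← R4 + 242/15·R3.
Rank is 3 with 4 unknowns, leaving x_4 free.

infinitely many solutions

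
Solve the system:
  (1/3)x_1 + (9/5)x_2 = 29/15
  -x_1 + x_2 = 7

x_1 = -5, x_2 = 2

Row-reduce the augmented matrix:
R1 ← R1 / (1/3).
R2 ← R2 + 1·R1.
R2 ← R2 / (32/5).
R1 ← R1 − 27/5·R2.
Reading off the reduced rows gives x_1 = -5, x_2 = 2.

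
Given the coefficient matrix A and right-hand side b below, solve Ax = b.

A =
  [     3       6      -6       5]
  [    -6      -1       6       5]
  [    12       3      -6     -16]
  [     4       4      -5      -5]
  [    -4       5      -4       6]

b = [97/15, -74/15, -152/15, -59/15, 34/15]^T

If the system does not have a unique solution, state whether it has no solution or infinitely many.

Row-reduce the augmented matrix:
R1 ← R1 / (3).
R2 ← R2 + 6·R1.
R3 ← R3 − 12·R1.
R4 ← R4 − 4·R1.
R5 ← R5 + 4·R1.
R2 ← R2 / (11).
R1 ← R1 − 2·R2.
R3 ← R3 + 21·R2.
R4 ← R4 + 4·R2.
R5 ← R5 − 13·R2.
R3 ← R3 / (72/11).
R1 ← R1 + 10/11·R3.
R2 ← R2 + 6/11·R3.
R4 ← R4 − 9/11·R3.
R5 ← R5 + 54/11·R3.
R4 ← R4 / (-127/24).
R1 ← R1 + 25/12·R4.
R2 ← R2 − 3/4·R4.
R3 ← R3 + 9/8·R4.
R5 ← R5 + 127/12·R4.
R5 reduces to 0 = 0, so the extra equation is consistent.
Reading off the reduced rows gives x_1 = 3/5, x_2 = -2, x_3 = -5/3, x_4 = 4/3.

x_1 = 3/5, x_2 = -2, x_3 = -5/3, x_4 = 4/3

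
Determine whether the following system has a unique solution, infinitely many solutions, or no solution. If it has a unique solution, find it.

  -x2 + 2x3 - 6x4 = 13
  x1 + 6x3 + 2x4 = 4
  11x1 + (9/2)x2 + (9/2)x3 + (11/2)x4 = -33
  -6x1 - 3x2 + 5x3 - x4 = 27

no solution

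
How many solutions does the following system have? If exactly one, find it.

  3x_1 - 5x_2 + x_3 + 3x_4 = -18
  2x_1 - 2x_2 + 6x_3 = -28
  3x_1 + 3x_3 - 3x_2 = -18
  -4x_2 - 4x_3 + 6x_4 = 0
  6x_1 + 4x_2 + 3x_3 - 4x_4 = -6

x_1 = -1, x_2 = 1, x_3 = -4, x_4 = -2

Row-reduce the augmented matrix:
R1 ← R1 / (3).
R2 ← R2 − 2·R1.
R3 ← R3 − 3·R1.
R5 ← R5 − 6·R1.
R2 ← R2 / (4/3).
R1 ← R1 + 5/3·R2.
R3 ← R3 − 2·R2.
R4 ← R4 + 4·R2.
R5 ← R5 − 14·R2.
R3 ← R3 / (-6).
R1 ← R1 − 7·R3.
R2 ← R2 − 4·R3.
R4 ← R4 − 12·R3.
R5 ← R5 + 55·R3.
Swap R4 and R5.
R4 ← R4 / (11).
R1 ← R1 + 3/2·R4.
R2 ← R2 + 3/2·R4.
R5 reduces to 0 = 0, so the extra equation is consistent.
Reading off the reduced rows gives x_1 = -1, x_2 = 1, x_3 = -4, x_4 = -2.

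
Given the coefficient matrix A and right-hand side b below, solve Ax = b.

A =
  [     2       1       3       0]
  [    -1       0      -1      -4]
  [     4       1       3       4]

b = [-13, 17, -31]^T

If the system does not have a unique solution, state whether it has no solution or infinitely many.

Row-reduce:
R1 ← R1 / (2).
R2 ← R2 + 1·R1.
R3 ← R3 − 4·R1.
R2 ← R2 / (1/2).
R1 ← R1 − 1/2·R2.
R3 ← R3 + 1·R2.
R3 ← R3 / (-2).
R1 ← R1 − 1·R3.
R2 ← R2 − 1·R3.
Rank is 3 with 4 unknowns, leaving x_4 free.

infinitely many solutions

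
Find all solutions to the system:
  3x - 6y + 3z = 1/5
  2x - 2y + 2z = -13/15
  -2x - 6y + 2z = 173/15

Row-reduce the augmented matrix:
R1 ← R1 / (3).
R2 ← R2 − 2·R1.
R3 ← R3 + 2·R1.
R2 ← R2 / (2).
R1 ← R1 + 2·R2.
R3 ← R3 + 10·R2.
R3 ← R3 / (4).
R1 ← R1 − 1·R3.
Reading off the reduced rows gives x = -13/5, y = -1/2, z = 5/3.

x = -13/5, y = -1/2, z = 5/3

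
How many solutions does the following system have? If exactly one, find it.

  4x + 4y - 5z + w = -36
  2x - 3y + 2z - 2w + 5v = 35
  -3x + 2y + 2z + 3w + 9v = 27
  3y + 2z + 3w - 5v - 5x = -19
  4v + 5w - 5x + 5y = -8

infinitely many solutions

Row-reduce:
R1 ← R1 / (4).
R2 ← R2 − 2·R1.
R3 ← R3 + 3·R1.
R4 ← R4 + 5·R1.
R5 ← R5 + 5·R1.
R2 ← R2 / (-5).
R1 ← R1 − 1·R2.
R3 ← R3 − 5·R2.
R4 ← R4 − 8·R2.
R5 ← R5 − 10·R2.
R3 ← R3 / (11/4).
R1 ← R1 + 7/20·R3.
R2 ← R2 + 9/10·R3.
R4 ← R4 − 59/20·R3.
R5 ← R5 − 11/4·R3.
R4 ← R4 / (-12/11).
R1 ← R1 + 1/11·R4.
R2 ← R2 − 10/11·R4.
R3 ← R3 − 5/11·R4.
Rank is 4 with 5 unknowns, leaving v free.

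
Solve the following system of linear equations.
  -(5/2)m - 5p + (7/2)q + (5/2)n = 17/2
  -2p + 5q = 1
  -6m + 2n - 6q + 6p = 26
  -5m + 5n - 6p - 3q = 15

infinitely many solutions

Row-reduce:
R1 ← R1 / (-5/2).
R3 ← R3 + 6·R1.
R4 ← R4 + 5·R1.
Swap R2 and R3.
R2 ← R2 / (-4).
R1 ← R1 + 1·R2.
R3 ← R3 / (-2).
R1 ← R1 + 5/2·R3.
R2 ← R2 + 9/2·R3.
R4 ← R4 − 4·R3.
Rank is 3 with 4 unknowns, leaving q free.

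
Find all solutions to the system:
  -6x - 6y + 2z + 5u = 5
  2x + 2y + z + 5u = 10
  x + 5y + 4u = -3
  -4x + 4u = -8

x = 3, y = -2, z = 3, u = 1

Row-reduce the augmented matrix:
R1 ← R1 / (-6).
R2 ← R2 − 2·R1.
R3 ← R3 − 1·R1.
R4 ← R4 + 4·R1.
Swap R2 and R3.
R2 ← R2 / (4).
R1 ← R1 − 1·R2.
R4 ← R4 − 4·R2.
R3 ← R3 / (5/3).
R1 ← R1 + 5/12·R3.
R2 ← R2 − 1/12·R3.
R4 ← R4 + 5/3·R3.
R4 ← R4 / (5/2).
R1 ← R1 + 3/8·R4.
R2 ← R2 − 7/8·R4.
R3 ← R3 − 4·R4.
Reading off the reduced rows gives x = 3, y = -2, z = 3, u = 1.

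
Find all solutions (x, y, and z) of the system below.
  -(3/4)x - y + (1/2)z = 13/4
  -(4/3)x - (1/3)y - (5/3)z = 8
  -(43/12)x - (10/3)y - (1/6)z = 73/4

no solution

Row-reduce:
R1 ← R1 / (-3/4).
R2 ← R2 + 4/3·R1.
R3 ← R3 + 43/12·R1.
R2 ← R2 / (13/9).
R1 ← R1 − 4/3·R2.
R3 ← R3 − 13/9·R2.
Row 3 reduces to 0 = 1/2, a contradiction. The system is inconsistent.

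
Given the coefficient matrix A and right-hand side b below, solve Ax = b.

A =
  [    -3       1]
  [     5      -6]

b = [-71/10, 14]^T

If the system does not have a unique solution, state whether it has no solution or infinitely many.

x_1 = 11/5, x_2 = -1/2

Row-reduce the augmented matrix:
R1 ← R1 / (-3).
R2 ← R2 − 5·R1.
R2 ← R2 / (-13/3).
R1 ← R1 + 1/3·R2.
Reading off the reduced rows gives x_1 = 11/5, x_2 = -1/2.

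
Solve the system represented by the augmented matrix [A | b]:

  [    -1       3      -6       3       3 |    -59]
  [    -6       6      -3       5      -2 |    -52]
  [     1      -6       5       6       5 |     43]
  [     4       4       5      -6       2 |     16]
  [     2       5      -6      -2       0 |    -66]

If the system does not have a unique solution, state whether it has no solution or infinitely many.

Row-reduce the augmented matrix:
R1 ← R1 / (-1).
R2 ← R2 + 6·R1.
R3 ← R3 − 1·R1.
R4 ← R4 − 4·R1.
R5 ← R5 − 2·R1.
R2 ← R2 / (-12).
R1 ← R1 + 3·R2.
R3 ← R3 + 3·R2.
R4 ← R4 − 16·R2.
R5 ← R5 − 11·R2.
R3 ← R3 / (-37/4).
R1 ← R1 + 9/4·R3.
R2 ← R2 + 11/4·R3.
R4 ← R4 − 25·R3.
R5 ← R5 − 49/4·R3.
R4 ← R4 / (2417/111).
R1 ← R1 + 101/37·R4.
R2 ← R2 + 284/111·R4.
R3 ← R3 + 49/37·R4.
R5 ← R5 − 922/111·R4.
R5 ← R5 / (-8914/2417).
R1 ← R1 − 3999/2417·R5.
R2 ← R2 − 1068/2417·R5.
R3 ← R3 + 94/2417·R5.
R4 ← R4 − 2494/2417·R5.
Reading off the reduced rows gives x_1 = -4, x_2 = -6, x_3 = 6, x_4 = -4, x_5 = 1.

x_1 = -4, x_2 = -6, x_3 = 6, x_4 = -4, x_5 = 1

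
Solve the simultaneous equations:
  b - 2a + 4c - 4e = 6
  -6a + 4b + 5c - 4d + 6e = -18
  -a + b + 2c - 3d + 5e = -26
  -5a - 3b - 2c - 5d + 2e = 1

infinitely many solutions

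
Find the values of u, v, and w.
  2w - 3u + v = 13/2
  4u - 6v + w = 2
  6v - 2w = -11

Row-reduce the augmented matrix:
R1 ← R1 / (-3).
R2 ← R2 − 4·R1.
R2 ← R2 / (-14/3).
R1 ← R1 + 1/3·R2.
R3 ← R3 − 6·R2.
R3 ← R3 / (19/7).
R1 ← R1 + 13/14·R3.
R2 ← R2 + 11/14·R3.
Reading off the reduced rows gives u = -2, v = -3/2, w = 1.

u = -2, v = -3/2, w = 1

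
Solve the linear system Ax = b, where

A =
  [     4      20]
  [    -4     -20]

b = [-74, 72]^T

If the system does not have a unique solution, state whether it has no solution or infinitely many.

no solution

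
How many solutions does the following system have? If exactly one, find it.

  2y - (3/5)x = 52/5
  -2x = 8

x = -4, y = 4

Row-reduce the augmented matrix:
R1 ← R1 / (-3/5).
R2 ← R2 + 2·R1.
R2 ← R2 / (-20/3).
R1 ← R1 + 10/3·R2.
Reading off the reduced rows gives x = -4, y = 4.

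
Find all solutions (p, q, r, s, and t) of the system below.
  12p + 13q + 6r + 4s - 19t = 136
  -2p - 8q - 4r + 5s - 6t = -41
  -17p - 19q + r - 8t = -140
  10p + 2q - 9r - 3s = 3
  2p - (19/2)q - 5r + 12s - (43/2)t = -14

infinitely many solutions

Row-reduce:
R1 ← R1 / (12).
R2 ← R2 + 2·R1.
R3 ← R3 + 17·R1.
R4 ← R4 − 10·R1.
R5 ← R5 − 2·R1.
R2 ← R2 / (-35/6).
R1 ← R1 − 13/12·R2.
R3 ← R3 + 7/12·R2.
R4 ← R4 + 53/6·R2.
R5 ← R5 + 35/3·R2.
R3 ← R3 / (49/5).
R1 ← R1 + 2/35·R3.
R2 ← R2 − 18/35·R3.
R4 ← R4 + 331/35·R3.
R4 ← R4 / (-6855/686).
R1 ← R1 − 971/686·R4.
R2 ← R2 + 425/343·R4.
R3 ← R3 − 51/98·R4.
Rank is 4 with 5 unknowns, leaving t free.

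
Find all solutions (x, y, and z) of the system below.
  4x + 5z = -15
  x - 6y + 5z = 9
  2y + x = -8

infinitely many solutions

Row-reduce:
R1 ← R1 / (4).
R2 ← R2 − 1·R1.
R3 ← R3 − 1·R1.
R2 ← R2 / (-6).
R3 ← R3 − 2·R2.
Rank is 2 with 3 unknowns, leaving z free.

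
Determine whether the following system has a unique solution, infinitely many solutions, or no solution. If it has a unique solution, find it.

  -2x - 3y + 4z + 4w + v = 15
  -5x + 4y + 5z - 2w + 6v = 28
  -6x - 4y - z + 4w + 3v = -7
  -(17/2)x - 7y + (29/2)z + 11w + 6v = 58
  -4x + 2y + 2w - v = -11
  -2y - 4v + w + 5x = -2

Row-reduce:
R1 ← R1 / (-2).
R2 ← R2 + 5·R1.
R3 ← R3 + 6·R1.
R4 ← R4 + 17/2·R1.
R5 ← R5 + 4·R1.
R6 ← R6 − 5·R1.
R2 ← R2 / (23/2).
R1 ← R1 − 3/2·R2.
R3 ← R3 − 5·R2.
R4 ← R4 − 23/4·R2.
R5 ← R5 − 8·R2.
R6 ← R6 + 19/2·R2.
R3 ← R3 / (-249/23).
R1 ← R1 + 31/23·R3.
R2 ← R2 + 10/23·R3.
R5 ← R5 + 104/23·R3.
R6 ← R6 − 135/23·R3.
Swap R4 and R5.
R4 ← R4 / (874/249).
R1 ← R1 + 22/249·R4.
R2 ← R2 + 232/249·R4.
R3 ← R3 − 64/249·R4.
R6 ← R6 + 35/83·R4.
Swap R5 and R6.
R5 ← R5 / (-9/874).
R1 ← R1 + 388/437·R5.
R2 ← R2 + 397/437·R5.
R3 ← R3 − 215/437·R5.
R4 ← R4 + 1195/874·R5.
Row 6 reduces to 0 = -1, a contradiction. The system is inconsistent.

no solution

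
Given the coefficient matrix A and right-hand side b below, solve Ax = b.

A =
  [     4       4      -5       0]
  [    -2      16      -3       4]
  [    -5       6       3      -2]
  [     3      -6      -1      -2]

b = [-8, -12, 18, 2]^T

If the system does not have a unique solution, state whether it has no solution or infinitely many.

Row-reduce:
R1 ← R1 / (4).
R2 ← R2 + 2·R1.
R3 ← R3 + 5·R1.
R4 ← R4 − 3·R1.
R2 ← R2 / (18).
R1 ← R1 − 1·R2.
R3 ← R3 − 11·R2.
R4 ← R4 + 9·R2.
R3 ← R3 / (1/9).
R1 ← R1 + 17/18·R3.
R2 ← R2 + 11/36·R3.
Rank is 3 with 4 unknowns, leaving x_4 free.

infinitely many solutions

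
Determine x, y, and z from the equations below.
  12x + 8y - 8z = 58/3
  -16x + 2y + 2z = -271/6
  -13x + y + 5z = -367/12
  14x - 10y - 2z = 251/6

Row-reduce the augmented matrix:
R1 ← R1 / (12).
R2 ← R2 + 16·R1.
R3 ← R3 + 13·R1.
R4 ← R4 − 14·R1.
R2 ← R2 / (38/3).
R1 ← R1 − 2/3·R2.
R3 ← R3 − 29/3·R2.
R4 ← R4 + 58/3·R2.
R3 ← R3 / (56/19).
R1 ← R1 + 4/19·R3.
R2 ← R2 + 13/19·R3.
R4 ← R4 + 112/19·R3.
R4 reduces to 0 = 0, so the extra equation is consistent.
Reading off the reduced rows gives x = 3, y = -1/3, z = 7/4.

x = 3, y = -1/3, z = 7/4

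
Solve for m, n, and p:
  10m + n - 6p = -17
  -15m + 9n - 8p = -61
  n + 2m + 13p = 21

m = 0, n = -5, p = 2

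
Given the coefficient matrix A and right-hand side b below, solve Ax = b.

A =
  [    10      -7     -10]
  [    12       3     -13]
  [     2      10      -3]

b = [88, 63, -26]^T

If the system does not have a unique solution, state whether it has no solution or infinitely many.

no solution

Row-reduce:
R1 ← R1 / (10).
R2 ← R2 − 12·R1.
R3 ← R3 − 2·R1.
R2 ← R2 / (57/5).
R1 ← R1 + 7/10·R2.
R3 ← R3 − 57/5·R2.
Row 3 reduces to 0 = -1, a contradiction. The system is inconsistent.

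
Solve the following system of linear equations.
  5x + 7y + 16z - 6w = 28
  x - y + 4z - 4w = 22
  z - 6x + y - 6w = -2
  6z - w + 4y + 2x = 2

Row-reduce:
R1 ← R1 / (5).
R2 ← R2 − 1·R1.
R3 ← R3 + 6·R1.
R4 ← R4 − 2·R1.
R2 ← R2 / (-12/5).
R1 ← R1 − 7/5·R2.
R3 ← R3 − 47/5·R2.
R4 ← R4 − 6/5·R2.
R3 ← R3 / (70/3).
R1 ← R1 − 11/3·R3.
R2 ← R2 + 1/3·R3.
Row 4 reduces to 0 = -1, a contradiction. The system is inconsistent.

no solution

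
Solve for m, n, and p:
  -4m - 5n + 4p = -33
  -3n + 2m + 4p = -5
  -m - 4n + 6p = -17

m = 3, n = 5, p = 1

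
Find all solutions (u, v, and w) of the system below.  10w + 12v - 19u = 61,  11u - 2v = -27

Row-reduce:
R1 ← R1 / (-19).
R2 ← R2 − 11·R1.
R2 ← R2 / (94/19).
R1 ← R1 + 12/19·R2.
Rank is 2 with 3 unknowns, leaving w free.

infinitely many solutions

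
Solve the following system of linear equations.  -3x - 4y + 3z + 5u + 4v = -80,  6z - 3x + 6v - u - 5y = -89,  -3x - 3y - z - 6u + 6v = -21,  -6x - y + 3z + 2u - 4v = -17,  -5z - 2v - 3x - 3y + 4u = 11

x = 2, y = 3, z = -6, u = -4, v = -6

Row-reduce the augmented matrix:
R1 ← R1 / (-3).
R2 ← R2 + 3·R1.
R3 ← R3 + 3·R1.
R4 ← R4 + 6·R1.
R5 ← R5 + 3·R1.
R2 ← R2 / (-1).
R1 ← R1 − 4/3·R2.
R3 ← R3 − 1·R2.
R4 ← R4 − 7·R2.
R5 ← R5 − 1·R2.
R3 ← R3 / (-1).
R1 ← R1 − 3·R3.
R2 ← R2 + 3·R3.
R4 ← R4 − 18·R3.
R5 ← R5 + 5·R3.
R4 ← R4 / (-356).
R1 ← R1 + 182/3·R4.
R2 ← R2 − 57·R4.
R3 ← R3 − 17·R4.
R5 ← R5 − 78·R4.
R5 ← R5 / (-693/89).
R1 ← R1 − 193/267·R5.
R2 ← R2 + 383/178·R5.
R3 ← R3 + 83/178·R5.
R4 ← R4 + 37/178·R5.
Reading off the reduced rows gives x = 2, y = 3, z = -6, u = -4, v = -6.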